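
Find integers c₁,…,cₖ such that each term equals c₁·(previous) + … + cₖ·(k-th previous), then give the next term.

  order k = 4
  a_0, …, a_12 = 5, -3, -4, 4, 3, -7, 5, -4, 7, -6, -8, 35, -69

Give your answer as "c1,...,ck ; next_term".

-3,-4,-3,-2 ; 103

  a_4 = -3·4 + -4·-4 + -3·-3 + -2·5 = 3
  a_5 = -3·3 + -4·4 + -3·-4 + -2·-3 = -7
  a_6 = -3·-7 + -4·3 + -3·4 + -2·-4 = 5
  a_7 = -3·5 + -4·-7 + -3·3 + -2·4 = -4
  a_8 = -3·-4 + -4·5 + -3·-7 + -2·3 = 7
  a_9 = -3·7 + -4·-4 + -3·5 + -2·-7 = -6
  a_10 = -3·-6 + -4·7 + -3·-4 + -2·5 = -8
  a_11 = -3·-8 + -4·-6 + -3·7 + -2·-4 = 35
  a_12 = -3·35 + -4·-8 + -3·-6 + -2·7 = -69
  a_13 = -3·-69 + -4·35 + -3·-8 + -2·-6 = 103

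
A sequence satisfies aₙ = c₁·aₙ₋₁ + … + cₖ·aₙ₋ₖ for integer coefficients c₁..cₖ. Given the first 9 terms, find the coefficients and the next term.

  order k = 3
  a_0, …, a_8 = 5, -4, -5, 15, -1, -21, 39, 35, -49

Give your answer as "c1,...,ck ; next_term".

1,0,4 ; 107

  a_3 = 1·-5 + 0·-4 + 4·5 = 15
  a_4 = 1·15 + 0·-5 + 4·-4 = -1
  a_5 = 1·-1 + 0·15 + 4·-5 = -21
  a_6 = 1·-21 + 0·-1 + 4·15 = 39
  a_7 = 1·39 + 0·-21 + 4·-1 = 35
  a_8 = 1·35 + 0·39 + 4·-21 = -49
  a_9 = 1·-49 + 0·35 + 4·39 = 107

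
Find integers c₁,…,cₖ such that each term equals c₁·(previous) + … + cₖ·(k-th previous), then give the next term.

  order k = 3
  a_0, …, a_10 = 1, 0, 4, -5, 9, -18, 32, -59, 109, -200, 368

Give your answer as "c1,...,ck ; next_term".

  a_3 = -1·4 + 1·0 + -1·1 = -5
  a_4 = -1·-5 + 1·4 + -1·0 = 9
  a_5 = -1·9 + 1·-5 + -1·4 = -18
  a_6 = -1·-18 + 1·9 + -1·-5 = 32
  a_7 = -1·32 + 1·-18 + -1·9 = -59
  a_8 = -1·-59 + 1·32 + -1·-18 = 109
  a_9 = -1·109 + 1·-59 + -1·32 = -200
  a_10 = -1·-200 + 1·109 + -1·-59 = 368
  a_11 = -1·368 + 1·-200 + -1·109 = -677

-1,1,-1 ; -677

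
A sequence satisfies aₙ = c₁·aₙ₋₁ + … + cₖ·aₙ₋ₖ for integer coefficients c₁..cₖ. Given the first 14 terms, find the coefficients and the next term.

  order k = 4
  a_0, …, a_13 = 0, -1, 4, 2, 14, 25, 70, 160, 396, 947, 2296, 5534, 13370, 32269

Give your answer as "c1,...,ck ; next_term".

2,2,-2,-1 ; 77914

  a_4 = 2·2 + 2·4 + -2·-1 + -1·0 = 14
  a_5 = 2·14 + 2·2 + -2·4 + -1·-1 = 25
  a_6 = 2·25 + 2·14 + -2·2 + -1·4 = 70
  a_7 = 2·70 + 2·25 + -2·14 + -1·2 = 160
  a_8 = 2·160 + 2·70 + -2·25 + -1·14 = 396
  a_9 = 2·396 + 2·160 + -2·70 + -1·25 = 947
  a_10 = 2·947 + 2·396 + -2·160 + -1·70 = 2296
  a_11 = 2·2296 + 2·947 + -2·396 + -1·160 = 5534
  a_12 = 2·5534 + 2·2296 + -2·947 + -1·396 = 13370
  a_13 = 2·13370 + 2·5534 + -2·2296 + -1·947 = 32269
  a_14 = 2·32269 + 2·13370 + -2·5534 + -1·2296 = 77914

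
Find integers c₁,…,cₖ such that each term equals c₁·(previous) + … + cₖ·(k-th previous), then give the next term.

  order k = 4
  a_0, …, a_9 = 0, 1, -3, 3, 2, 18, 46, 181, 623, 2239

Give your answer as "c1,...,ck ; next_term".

3,2,-1,3 ; 7920

  a_4 = 3·3 + 2·-3 + -1·1 + 3·0 = 2
  a_5 = 3·2 + 2·3 + -1·-3 + 3·1 = 18
  a_6 = 3·18 + 2·2 + -1·3 + 3·-3 = 46
  a_7 = 3·46 + 2·18 + -1·2 + 3·3 = 181
  a_8 = 3·181 + 2·46 + -1·18 + 3·2 = 623
  a_9 = 3·623 + 2·181 + -1·46 + 3·18 = 2239
  a_10 = 3·2239 + 2·623 + -1·181 + 3·46 = 7920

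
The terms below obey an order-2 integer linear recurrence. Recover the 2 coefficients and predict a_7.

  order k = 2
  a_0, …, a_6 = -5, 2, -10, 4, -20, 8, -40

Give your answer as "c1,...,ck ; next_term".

0,2 ; 16

  a_2 = 0·2 + 2·-5 = -10
  a_3 = 0·-10 + 2·2 = 4
  a_4 = 0·4 + 2·-10 = -20
  a_5 = 0·-20 + 2·4 = 8
  a_6 = 0·8 + 2·-20 = -40
  a_7 = 0·-40 + 2·8 = 16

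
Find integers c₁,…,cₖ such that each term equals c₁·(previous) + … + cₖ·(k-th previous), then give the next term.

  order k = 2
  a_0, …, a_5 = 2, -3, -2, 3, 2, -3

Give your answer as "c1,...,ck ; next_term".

  a_2 = 0·-3 + -1·2 = -2
  a_3 = 0·-2 + -1·-3 = 3
  a_4 = 0·3 + -1·-2 = 2
  a_5 = 0·2 + -1·3 = -3
  a_6 = 0·-3 + -1·2 = -2

0,-1 ; -2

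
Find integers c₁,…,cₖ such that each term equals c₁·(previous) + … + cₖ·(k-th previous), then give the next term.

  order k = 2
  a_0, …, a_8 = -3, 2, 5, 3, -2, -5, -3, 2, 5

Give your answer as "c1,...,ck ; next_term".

  a_2 = 1·2 + -1·-3 = 5
  a_3 = 1·5 + -1·2 = 3
  a_4 = 1·3 + -1·5 = -2
  a_5 = 1·-2 + -1·3 = -5
  a_6 = 1·-5 + -1·-2 = -3
  a_7 = 1·-3 + -1·-5 = 2
  a_8 = 1·2 + -1·-3 = 5
  a_9 = 1·5 + -1·2 = 3

1,-1 ; 3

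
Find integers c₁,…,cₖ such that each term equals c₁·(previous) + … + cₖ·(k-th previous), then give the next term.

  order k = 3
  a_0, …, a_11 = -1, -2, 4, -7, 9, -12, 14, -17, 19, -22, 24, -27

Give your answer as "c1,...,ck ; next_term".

-1,1,1 ; 29

  a_3 = -1·4 + 1·-2 + 1·-1 = -7
  a_4 = -1·-7 + 1·4 + 1·-2 = 9
  a_5 = -1·9 + 1·-7 + 1·4 = -12
  a_6 = -1·-12 + 1·9 + 1·-7 = 14
  a_7 = -1·14 + 1·-12 + 1·9 = -17
  a_8 = -1·-17 + 1·14 + 1·-12 = 19
  a_9 = -1·19 + 1·-17 + 1·14 = -22
  a_10 = -1·-22 + 1·19 + 1·-17 = 24
  a_11 = -1·24 + 1·-22 + 1·19 = -27
  a_12 = -1·-27 + 1·24 + 1·-22 = 29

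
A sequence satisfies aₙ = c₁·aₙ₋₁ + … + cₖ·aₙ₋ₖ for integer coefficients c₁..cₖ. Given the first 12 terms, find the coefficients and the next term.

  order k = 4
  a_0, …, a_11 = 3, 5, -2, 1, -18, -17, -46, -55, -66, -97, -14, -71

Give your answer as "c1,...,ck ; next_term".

0,3,0,-4 ; 222

  a_4 = 0·1 + 3·-2 + 0·5 + -4·3 = -18
  a_5 = 0·-18 + 3·1 + 0·-2 + -4·5 = -17
  a_6 = 0·-17 + 3·-18 + 0·1 + -4·-2 = -46
  a_7 = 0·-46 + 3·-17 + 0·-18 + -4·1 = -55
  a_8 = 0·-55 + 3·-46 + 0·-17 + -4·-18 = -66
  a_9 = 0·-66 + 3·-55 + 0·-46 + -4·-17 = -97
  a_10 = 0·-97 + 3·-66 + 0·-55 + -4·-46 = -14
  a_11 = 0·-14 + 3·-97 + 0·-66 + -4·-55 = -71
  a_12 = 0·-71 + 3·-14 + 0·-97 + -4·-66 = 222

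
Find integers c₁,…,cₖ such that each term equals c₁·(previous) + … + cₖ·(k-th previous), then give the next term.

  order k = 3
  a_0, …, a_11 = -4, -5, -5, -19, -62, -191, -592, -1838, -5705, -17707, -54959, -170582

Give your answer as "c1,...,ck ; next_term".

  a_3 = 3·-5 + 0·-5 + 1·-4 = -19
  a_4 = 3·-19 + 0·-5 + 1·-5 = -62
  a_5 = 3·-62 + 0·-19 + 1·-5 = -191
  a_6 = 3·-191 + 0·-62 + 1·-19 = -592
  a_7 = 3·-592 + 0·-191 + 1·-62 = -1838
  a_8 = 3·-1838 + 0·-592 + 1·-191 = -5705
  a_9 = 3·-5705 + 0·-1838 + 1·-592 = -17707
  a_10 = 3·-17707 + 0·-5705 + 1·-1838 = -54959
  a_11 = 3·-54959 + 0·-17707 + 1·-5705 = -170582
  a_12 = 3·-170582 + 0·-54959 + 1·-17707 = -529453

3,0,1 ; -529453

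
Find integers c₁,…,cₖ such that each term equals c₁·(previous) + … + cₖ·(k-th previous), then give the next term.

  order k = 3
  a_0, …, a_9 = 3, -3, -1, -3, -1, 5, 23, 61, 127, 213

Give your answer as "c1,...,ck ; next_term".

3,-2,-2 ; 263

  a_3 = 3·-1 + -2·-3 + -2·3 = -3
  a_4 = 3·-3 + -2·-1 + -2·-3 = -1
  a_5 = 3·-1 + -2·-3 + -2·-1 = 5
  a_6 = 3·5 + -2·-1 + -2·-3 = 23
  a_7 = 3·23 + -2·5 + -2·-1 = 61
  a_8 = 3·61 + -2·23 + -2·5 = 127
  a_9 = 3·127 + -2·61 + -2·23 = 213
  a_10 = 3·213 + -2·127 + -2·61 = 263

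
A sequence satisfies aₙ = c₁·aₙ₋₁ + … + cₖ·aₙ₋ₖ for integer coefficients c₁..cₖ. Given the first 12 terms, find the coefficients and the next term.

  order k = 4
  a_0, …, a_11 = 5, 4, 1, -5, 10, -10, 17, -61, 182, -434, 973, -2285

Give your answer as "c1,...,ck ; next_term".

  a_4 = -3·-5 + -3·1 + -3·4 + 2·5 = 10
  a_5 = -3·10 + -3·-5 + -3·1 + 2·4 = -10
  a_6 = -3·-10 + -3·10 + -3·-5 + 2·1 = 17
  a_7 = -3·17 + -3·-10 + -3·10 + 2·-5 = -61
  a_8 = -3·-61 + -3·17 + -3·-10 + 2·10 = 182
  a_9 = -3·182 + -3·-61 + -3·17 + 2·-10 = -434
  a_10 = -3·-434 + -3·182 + -3·-61 + 2·17 = 973
  a_11 = -3·973 + -3·-434 + -3·182 + 2·-61 = -2285
  a_12 = -3·-2285 + -3·973 + -3·-434 + 2·182 = 5602

-3,-3,-3,2 ; 5602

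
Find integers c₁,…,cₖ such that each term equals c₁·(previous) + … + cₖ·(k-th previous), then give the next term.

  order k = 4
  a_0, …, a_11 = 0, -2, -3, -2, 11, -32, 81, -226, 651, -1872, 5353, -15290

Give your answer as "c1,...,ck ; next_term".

  a_4 = -3·-2 + -1·-3 + -1·-2 + 2·0 = 11
  a_5 = -3·11 + -1·-2 + -1·-3 + 2·-2 = -32
  a_6 = -3·-32 + -1·11 + -1·-2 + 2·-3 = 81
  a_7 = -3·81 + -1·-32 + -1·11 + 2·-2 = -226
  a_8 = -3·-226 + -1·81 + -1·-32 + 2·11 = 651
  a_9 = -3·651 + -1·-226 + -1·81 + 2·-32 = -1872
  a_10 = -3·-1872 + -1·651 + -1·-226 + 2·81 = 5353
  a_11 = -3·5353 + -1·-1872 + -1·651 + 2·-226 = -15290
  a_12 = -3·-15290 + -1·5353 + -1·-1872 + 2·651 = 43691

-3,-1,-1,2 ; 43691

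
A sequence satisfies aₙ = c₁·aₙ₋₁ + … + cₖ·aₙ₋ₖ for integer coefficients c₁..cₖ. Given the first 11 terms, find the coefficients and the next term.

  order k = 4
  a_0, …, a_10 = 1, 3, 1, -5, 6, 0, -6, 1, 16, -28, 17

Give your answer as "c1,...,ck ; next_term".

  a_4 = -2·-5 + -2·1 + -1·3 + 1·1 = 6
  a_5 = -2·6 + -2·-5 + -1·1 + 1·3 = 0
  a_6 = -2·0 + -2·6 + -1·-5 + 1·1 = -6
  a_7 = -2·-6 + -2·0 + -1·6 + 1·-5 = 1
  a_8 = -2·1 + -2·-6 + -1·0 + 1·6 = 16
  a_9 = -2·16 + -2·1 + -1·-6 + 1·0 = -28
  a_10 = -2·-28 + -2·16 + -1·1 + 1·-6 = 17
  a_11 = -2·17 + -2·-28 + -1·16 + 1·1 = 7

-2,-2,-1,1 ; 7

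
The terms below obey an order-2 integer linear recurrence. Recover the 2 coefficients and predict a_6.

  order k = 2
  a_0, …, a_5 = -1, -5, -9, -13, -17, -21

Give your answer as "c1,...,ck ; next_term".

  a_2 = 2·-5 + -1·-1 = -9
  a_3 = 2·-9 + -1·-5 = -13
  a_4 = 2·-13 + -1·-9 = -17
  a_5 = 2·-17 + -1·-13 = -21
  a_6 = 2·-21 + -1·-17 = -25

2,-1 ; -25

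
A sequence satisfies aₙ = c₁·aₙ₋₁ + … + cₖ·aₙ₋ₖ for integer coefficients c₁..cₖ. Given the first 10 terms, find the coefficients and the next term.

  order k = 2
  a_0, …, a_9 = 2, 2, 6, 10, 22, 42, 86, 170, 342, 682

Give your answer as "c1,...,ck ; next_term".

1,2 ; 1366

  a_2 = 1·2 + 2·2 = 6
  a_3 = 1·6 + 2·2 = 10
  a_4 = 1·10 + 2·6 = 22
  a_5 = 1·22 + 2·10 = 42
  a_6 = 1·42 + 2·22 = 86
  a_7 = 1·86 + 2·42 = 170
  a_8 = 1·170 + 2·86 = 342
  a_9 = 1·342 + 2·170 = 682
  a_10 = 1·682 + 2·342 = 1366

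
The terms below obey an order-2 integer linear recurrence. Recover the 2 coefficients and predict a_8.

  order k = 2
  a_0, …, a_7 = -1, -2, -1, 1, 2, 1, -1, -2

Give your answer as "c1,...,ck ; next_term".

  a_2 = 1·-2 + -1·-1 = -1
  a_3 = 1·-1 + -1·-2 = 1
  a_4 = 1·1 + -1·-1 = 2
  a_5 = 1·2 + -1·1 = 1
  a_6 = 1·1 + -1·2 = -1
  a_7 = 1·-1 + -1·1 = -2
  a_8 = 1·-2 + -1·-1 = -1

1,-1 ; -1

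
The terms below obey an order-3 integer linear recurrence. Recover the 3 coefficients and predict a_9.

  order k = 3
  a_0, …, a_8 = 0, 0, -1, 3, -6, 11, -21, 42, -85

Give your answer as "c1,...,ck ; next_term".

-3,-3,-2 ; 171

  a_3 = -3·-1 + -3·0 + -2·0 = 3
  a_4 = -3·3 + -3·-1 + -2·0 = -6
  a_5 = -3·-6 + -3·3 + -2·-1 = 11
  a_6 = -3·11 + -3·-6 + -2·3 = -21
  a_7 = -3·-21 + -3·11 + -2·-6 = 42
  a_8 = -3·42 + -3·-21 + -2·11 = -85
  a_9 = -3·-85 + -3·42 + -2·-21 = 171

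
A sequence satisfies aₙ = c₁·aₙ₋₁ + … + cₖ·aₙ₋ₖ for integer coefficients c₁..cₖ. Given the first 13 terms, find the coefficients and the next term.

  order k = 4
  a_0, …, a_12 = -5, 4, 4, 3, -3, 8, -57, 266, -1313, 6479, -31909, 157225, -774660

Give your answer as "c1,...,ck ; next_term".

-4,4,-3,-1 ; 3816788

  a_4 = -4·3 + 4·4 + -3·4 + -1·-5 = -3
  a_5 = -4·-3 + 4·3 + -3·4 + -1·4 = 8
  a_6 = -4·8 + 4·-3 + -3·3 + -1·4 = -57
  a_7 = -4·-57 + 4·8 + -3·-3 + -1·3 = 266
  a_8 = -4·266 + 4·-57 + -3·8 + -1·-3 = -1313
  a_9 = -4·-1313 + 4·266 + -3·-57 + -1·8 = 6479
  a_10 = -4·6479 + 4·-1313 + -3·266 + -1·-57 = -31909
  a_11 = -4·-31909 + 4·6479 + -3·-1313 + -1·266 = 157225
  a_12 = -4·157225 + 4·-31909 + -3·6479 + -1·-1313 = -774660
  a_13 = -4·-774660 + 4·157225 + -3·-31909 + -1·6479 = 3816788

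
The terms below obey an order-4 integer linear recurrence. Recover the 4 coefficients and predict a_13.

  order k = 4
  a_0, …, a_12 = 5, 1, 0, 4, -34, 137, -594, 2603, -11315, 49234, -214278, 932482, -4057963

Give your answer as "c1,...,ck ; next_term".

  a_4 = -4·4 + 1·0 + -3·1 + -3·5 = -34
  a_5 = -4·-34 + 1·4 + -3·0 + -3·1 = 137
  a_6 = -4·137 + 1·-34 + -3·4 + -3·0 = -594
  a_7 = -4·-594 + 1·137 + -3·-34 + -3·4 = 2603
  a_8 = -4·2603 + 1·-594 + -3·137 + -3·-34 = -11315
  a_9 = -4·-11315 + 1·2603 + -3·-594 + -3·137 = 49234
  a_10 = -4·49234 + 1·-11315 + -3·2603 + -3·-594 = -214278
  a_11 = -4·-214278 + 1·49234 + -3·-11315 + -3·2603 = 932482
  a_12 = -4·932482 + 1·-214278 + -3·49234 + -3·-11315 = -4057963
  a_13 = -4·-4057963 + 1·932482 + -3·-214278 + -3·49234 = 17659466

-4,1,-3,-3 ; 17659466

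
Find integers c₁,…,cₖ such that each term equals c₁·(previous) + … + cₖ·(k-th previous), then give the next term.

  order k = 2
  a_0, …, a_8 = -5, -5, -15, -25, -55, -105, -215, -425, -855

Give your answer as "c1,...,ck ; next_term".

1,2 ; -1705

  a_2 = 1·-5 + 2·-5 = -15
  a_3 = 1·-15 + 2·-5 = -25
  a_4 = 1·-25 + 2·-15 = -55
  a_5 = 1·-55 + 2·-25 = -105
  a_6 = 1·-105 + 2·-55 = -215
  a_7 = 1·-215 + 2·-105 = -425
  a_8 = 1·-425 + 2·-215 = -855
  a_9 = 1·-855 + 2·-425 = -1705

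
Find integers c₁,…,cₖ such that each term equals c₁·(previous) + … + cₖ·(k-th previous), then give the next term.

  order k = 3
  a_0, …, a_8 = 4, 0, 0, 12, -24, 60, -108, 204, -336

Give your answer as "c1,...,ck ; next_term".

  a_3 = -2·0 + 1·0 + 3·4 = 12
  a_4 = -2·12 + 1·0 + 3·0 = -24
  a_5 = -2·-24 + 1·12 + 3·0 = 60
  a_6 = -2·60 + 1·-24 + 3·12 = -108
  a_7 = -2·-108 + 1·60 + 3·-24 = 204
  a_8 = -2·204 + 1·-108 + 3·60 = -336
  a_9 = -2·-336 + 1·204 + 3·-108 = 552

-2,1,3 ; 552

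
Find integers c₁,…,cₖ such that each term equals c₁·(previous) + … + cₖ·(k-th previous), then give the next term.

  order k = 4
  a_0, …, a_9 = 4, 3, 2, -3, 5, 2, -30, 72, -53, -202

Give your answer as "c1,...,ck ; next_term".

  a_4 = -2·-3 + -3·2 + 3·3 + -1·4 = 5
  a_5 = -2·5 + -3·-3 + 3·2 + -1·3 = 2
  a_6 = -2·2 + -3·5 + 3·-3 + -1·2 = -30
  a_7 = -2·-30 + -3·2 + 3·5 + -1·-3 = 72
  a_8 = -2·72 + -3·-30 + 3·2 + -1·5 = -53
  a_9 = -2·-53 + -3·72 + 3·-30 + -1·2 = -202
  a_10 = -2·-202 + -3·-53 + 3·72 + -1·-30 = 809

-2,-3,3,-1 ; 809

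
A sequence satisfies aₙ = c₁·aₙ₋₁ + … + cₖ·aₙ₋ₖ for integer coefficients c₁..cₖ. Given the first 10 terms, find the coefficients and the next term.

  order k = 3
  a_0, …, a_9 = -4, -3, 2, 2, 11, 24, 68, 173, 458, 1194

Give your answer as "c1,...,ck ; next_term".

2,2,-1 ; 3131

  a_3 = 2·2 + 2·-3 + -1·-4 = 2
  a_4 = 2·2 + 2·2 + -1·-3 = 11
  a_5 = 2·11 + 2·2 + -1·2 = 24
  a_6 = 2·24 + 2·11 + -1·2 = 68
  a_7 = 2·68 + 2·24 + -1·11 = 173
  a_8 = 2·173 + 2·68 + -1·24 = 458
  a_9 = 2·458 + 2·173 + -1·68 = 1194
  a_10 = 2·1194 + 2·458 + -1·173 = 3131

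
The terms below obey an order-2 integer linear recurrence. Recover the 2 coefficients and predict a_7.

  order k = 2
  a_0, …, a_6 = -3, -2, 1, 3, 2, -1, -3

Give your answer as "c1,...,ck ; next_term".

1,-1 ; -2

  a_2 = 1·-2 + -1·-3 = 1
  a_3 = 1·1 + -1·-2 = 3
  a_4 = 1·3 + -1·1 = 2
  a_5 = 1·2 + -1·3 = -1
  a_6 = 1·-1 + -1·2 = -3
  a_7 = 1·-3 + -1·-1 = -2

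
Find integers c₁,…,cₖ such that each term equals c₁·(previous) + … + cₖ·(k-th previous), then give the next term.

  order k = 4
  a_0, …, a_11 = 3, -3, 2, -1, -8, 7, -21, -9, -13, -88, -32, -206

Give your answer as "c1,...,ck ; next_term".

  a_4 = 0·-1 + 2·2 + 3·-3 + -1·3 = -8
  a_5 = 0·-8 + 2·-1 + 3·2 + -1·-3 = 7
  a_6 = 0·7 + 2·-8 + 3·-1 + -1·2 = -21
  a_7 = 0·-21 + 2·7 + 3·-8 + -1·-1 = -9
  a_8 = 0·-9 + 2·-21 + 3·7 + -1·-8 = -13
  a_9 = 0·-13 + 2·-9 + 3·-21 + -1·7 = -88
  a_10 = 0·-88 + 2·-13 + 3·-9 + -1·-21 = -32
  a_11 = 0·-32 + 2·-88 + 3·-13 + -1·-9 = -206
  a_12 = 0·-206 + 2·-32 + 3·-88 + -1·-13 = -315

0,2,3,-1 ; -315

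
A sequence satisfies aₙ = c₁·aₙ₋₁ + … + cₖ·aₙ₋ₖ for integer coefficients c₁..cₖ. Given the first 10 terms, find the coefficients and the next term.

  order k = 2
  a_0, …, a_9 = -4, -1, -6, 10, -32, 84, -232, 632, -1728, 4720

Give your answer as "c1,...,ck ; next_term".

  a_2 = -2·-1 + 2·-4 = -6
  a_3 = -2·-6 + 2·-1 = 10
  a_4 = -2·10 + 2·-6 = -32
  a_5 = -2·-32 + 2·10 = 84
  a_6 = -2·84 + 2·-32 = -232
  a_7 = -2·-232 + 2·84 = 632
  a_8 = -2·632 + 2·-232 = -1728
  a_9 = -2·-1728 + 2·632 = 4720
  a_10 = -2·4720 + 2·-1728 = -12896

-2,2 ; -12896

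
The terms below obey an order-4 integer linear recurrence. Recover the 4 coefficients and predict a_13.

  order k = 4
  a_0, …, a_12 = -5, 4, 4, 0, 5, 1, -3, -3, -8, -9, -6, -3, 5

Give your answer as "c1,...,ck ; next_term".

  a_4 = 1·0 + 0·4 + 0·4 + -1·-5 = 5
  a_5 = 1·5 + 0·0 + 0·4 + -1·4 = 1
  a_6 = 1·1 + 0·5 + 0·0 + -1·4 = -3
  a_7 = 1·-3 + 0·1 + 0·5 + -1·0 = -3
  a_8 = 1·-3 + 0·-3 + 0·1 + -1·5 = -8
  a_9 = 1·-8 + 0·-3 + 0·-3 + -1·1 = -9
  a_10 = 1·-9 + 0·-8 + 0·-3 + -1·-3 = -6
  a_11 = 1·-6 + 0·-9 + 0·-8 + -1·-3 = -3
  a_12 = 1·-3 + 0·-6 + 0·-9 + -1·-8 = 5
  a_13 = 1·5 + 0·-3 + 0·-6 + -1·-9 = 14

1,0,0,-1 ; 14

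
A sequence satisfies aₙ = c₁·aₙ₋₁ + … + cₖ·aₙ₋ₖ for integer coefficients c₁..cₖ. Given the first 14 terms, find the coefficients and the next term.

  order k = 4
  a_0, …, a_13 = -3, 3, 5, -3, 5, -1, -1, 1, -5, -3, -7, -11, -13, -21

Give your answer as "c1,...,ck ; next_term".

  a_4 = 1·-3 + 1·5 + 0·3 + -1·-3 = 5
  a_5 = 1·5 + 1·-3 + 0·5 + -1·3 = -1
  a_6 = 1·-1 + 1·5 + 0·-3 + -1·5 = -1
  a_7 = 1·-1 + 1·-1 + 0·5 + -1·-3 = 1
  a_8 = 1·1 + 1·-1 + 0·-1 + -1·5 = -5
  a_9 = 1·-5 + 1·1 + 0·-1 + -1·-1 = -3
  a_10 = 1·-3 + 1·-5 + 0·1 + -1·-1 = -7
  a_11 = 1·-7 + 1·-3 + 0·-5 + -1·1 = -11
  a_12 = 1·-11 + 1·-7 + 0·-3 + -1·-5 = -13
  a_13 = 1·-13 + 1·-11 + 0·-7 + -1·-3 = -21
  a_14 = 1·-21 + 1·-13 + 0·-11 + -1·-7 = -27

1,1,0,-1 ; -27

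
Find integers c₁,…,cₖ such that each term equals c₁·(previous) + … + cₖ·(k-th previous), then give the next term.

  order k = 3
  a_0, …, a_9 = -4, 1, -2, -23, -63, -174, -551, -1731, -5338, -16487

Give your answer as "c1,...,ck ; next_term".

  a_3 = 3·-2 + -1·1 + 4·-4 = -23
  a_4 = 3·-23 + -1·-2 + 4·1 = -63
  a_5 = 3·-63 + -1·-23 + 4·-2 = -174
  a_6 = 3·-174 + -1·-63 + 4·-23 = -551
  a_7 = 3·-551 + -1·-174 + 4·-63 = -1731
  a_8 = 3·-1731 + -1·-551 + 4·-174 = -5338
  a_9 = 3·-5338 + -1·-1731 + 4·-551 = -16487
  a_10 = 3·-16487 + -1·-5338 + 4·-1731 = -51047

3,-1,4 ; -51047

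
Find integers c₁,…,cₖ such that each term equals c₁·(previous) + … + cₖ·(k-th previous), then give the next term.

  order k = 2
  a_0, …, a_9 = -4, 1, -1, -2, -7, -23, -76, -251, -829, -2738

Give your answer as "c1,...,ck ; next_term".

3,1 ; -9043

  a_2 = 3·1 + 1·-4 = -1
  a_3 = 3·-1 + 1·1 = -2
  a_4 = 3·-2 + 1·-1 = -7
  a_5 = 3·-7 + 1·-2 = -23
  a_6 = 3·-23 + 1·-7 = -76
  a_7 = 3·-76 + 1·-23 = -251
  a_8 = 3·-251 + 1·-76 = -829
  a_9 = 3·-829 + 1·-251 = -2738
  a_10 = 3·-2738 + 1·-829 = -9043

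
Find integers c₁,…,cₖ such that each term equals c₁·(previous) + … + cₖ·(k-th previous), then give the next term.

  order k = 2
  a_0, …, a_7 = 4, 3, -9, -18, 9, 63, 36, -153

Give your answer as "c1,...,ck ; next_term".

1,-3 ; -261

  a_2 = 1·3 + -3·4 = -9
  a_3 = 1·-9 + -3·3 = -18
  a_4 = 1·-18 + -3·-9 = 9
  a_5 = 1·9 + -3·-18 = 63
  a_6 = 1·63 + -3·9 = 36
  a_7 = 1·36 + -3·63 = -153
  a_8 = 1·-153 + -3·36 = -261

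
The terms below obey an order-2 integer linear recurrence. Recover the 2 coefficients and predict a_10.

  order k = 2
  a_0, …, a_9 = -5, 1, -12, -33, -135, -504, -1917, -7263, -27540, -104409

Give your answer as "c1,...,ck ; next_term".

  a_2 = 3·1 + 3·-5 = -12
  a_3 = 3·-12 + 3·1 = -33
  a_4 = 3·-33 + 3·-12 = -135
  a_5 = 3·-135 + 3·-33 = -504
  a_6 = 3·-504 + 3·-135 = -1917
  a_7 = 3·-1917 + 3·-504 = -7263
  a_8 = 3·-7263 + 3·-1917 = -27540
  a_9 = 3·-27540 + 3·-7263 = -104409
  a_10 = 3·-104409 + 3·-27540 = -395847

3,3 ; -395847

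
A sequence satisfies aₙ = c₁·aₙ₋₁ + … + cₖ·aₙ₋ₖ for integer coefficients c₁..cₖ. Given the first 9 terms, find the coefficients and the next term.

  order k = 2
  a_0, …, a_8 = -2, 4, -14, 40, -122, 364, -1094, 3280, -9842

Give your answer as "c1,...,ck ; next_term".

  a_2 = -2·4 + 3·-2 = -14
  a_3 = -2·-14 + 3·4 = 40
  a_4 = -2·40 + 3·-14 = -122
  a_5 = -2·-122 + 3·40 = 364
  a_6 = -2·364 + 3·-122 = -1094
  a_7 = -2·-1094 + 3·364 = 3280
  a_8 = -2·3280 + 3·-1094 = -9842
  a_9 = -2·-9842 + 3·3280 = 29524

-2,3 ; 29524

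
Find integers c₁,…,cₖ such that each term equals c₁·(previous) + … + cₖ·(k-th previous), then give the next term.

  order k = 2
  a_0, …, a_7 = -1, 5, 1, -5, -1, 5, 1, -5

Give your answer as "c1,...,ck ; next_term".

0,-1 ; -1

  a_2 = 0·5 + -1·-1 = 1
  a_3 = 0·1 + -1·5 = -5
  a_4 = 0·-5 + -1·1 = -1
  a_5 = 0·-1 + -1·-5 = 5
  a_6 = 0·5 + -1·-1 = 1
  a_7 = 0·1 + -1·5 = -5
  a_8 = 0·-5 + -1·1 = -1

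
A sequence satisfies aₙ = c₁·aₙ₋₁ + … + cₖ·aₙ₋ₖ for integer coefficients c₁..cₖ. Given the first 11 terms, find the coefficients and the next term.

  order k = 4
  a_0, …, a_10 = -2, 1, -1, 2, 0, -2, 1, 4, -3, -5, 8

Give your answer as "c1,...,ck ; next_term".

0,-1,1,1 ; 6

  a_4 = 0·2 + -1·-1 + 1·1 + 1·-2 = 0
  a_5 = 0·0 + -1·2 + 1·-1 + 1·1 = -2
  a_6 = 0·-2 + -1·0 + 1·2 + 1·-1 = 1
  a_7 = 0·1 + -1·-2 + 1·0 + 1·2 = 4
  a_8 = 0·4 + -1·1 + 1·-2 + 1·0 = -3
  a_9 = 0·-3 + -1·4 + 1·1 + 1·-2 = -5
  a_10 = 0·-5 + -1·-3 + 1·4 + 1·1 = 8
  a_11 = 0·8 + -1·-5 + 1·-3 + 1·4 = 6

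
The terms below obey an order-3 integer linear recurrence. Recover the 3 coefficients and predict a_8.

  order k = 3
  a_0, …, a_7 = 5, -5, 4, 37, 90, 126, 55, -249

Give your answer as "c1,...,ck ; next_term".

  a_3 = 3·4 + -4·-5 + 1·5 = 37
  a_4 = 3·37 + -4·4 + 1·-5 = 90
  a_5 = 3·90 + -4·37 + 1·4 = 126
  a_6 = 3·126 + -4·90 + 1·37 = 55
  a_7 = 3·55 + -4·126 + 1·90 = -249
  a_8 = 3·-249 + -4·55 + 1·126 = -841

3,-4,1 ; -841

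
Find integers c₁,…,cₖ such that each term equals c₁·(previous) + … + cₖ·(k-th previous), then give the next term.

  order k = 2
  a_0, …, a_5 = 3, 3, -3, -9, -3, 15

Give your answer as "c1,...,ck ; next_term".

  a_2 = 1·3 + -2·3 = -3
  a_3 = 1·-3 + -2·3 = -9
  a_4 = 1·-9 + -2·-3 = -3
  a_5 = 1·-3 + -2·-9 = 15
  a_6 = 1·15 + -2·-3 = 21

1,-2 ; 21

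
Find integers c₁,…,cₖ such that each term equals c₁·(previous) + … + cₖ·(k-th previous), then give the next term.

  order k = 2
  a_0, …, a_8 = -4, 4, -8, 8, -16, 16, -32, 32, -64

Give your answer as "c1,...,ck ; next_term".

  a_2 = 0·4 + 2·-4 = -8
  a_3 = 0·-8 + 2·4 = 8
  a_4 = 0·8 + 2·-8 = -16
  a_5 = 0·-16 + 2·8 = 16
  a_6 = 0·16 + 2·-16 = -32
  a_7 = 0·-32 + 2·16 = 32
  a_8 = 0·32 + 2·-32 = -64
  a_9 = 0·-64 + 2·32 = 64

0,2 ; 64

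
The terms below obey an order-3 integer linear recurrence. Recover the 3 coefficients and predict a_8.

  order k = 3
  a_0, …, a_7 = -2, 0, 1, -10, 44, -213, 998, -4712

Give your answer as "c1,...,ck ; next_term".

-4,4,3 ; 22201

  a_3 = -4·1 + 4·0 + 3·-2 = -10
  a_4 = -4·-10 + 4·1 + 3·0 = 44
  a_5 = -4·44 + 4·-10 + 3·1 = -213
  a_6 = -4·-213 + 4·44 + 3·-10 = 998
  a_7 = -4·998 + 4·-213 + 3·44 = -4712
  a_8 = -4·-4712 + 4·998 + 3·-213 = 22201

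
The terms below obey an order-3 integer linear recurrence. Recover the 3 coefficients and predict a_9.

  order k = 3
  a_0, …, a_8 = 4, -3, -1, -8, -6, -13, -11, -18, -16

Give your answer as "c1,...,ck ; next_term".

  a_3 = 1·-1 + 1·-3 + -1·4 = -8
  a_4 = 1·-8 + 1·-1 + -1·-3 = -6
  a_5 = 1·-6 + 1·-8 + -1·-1 = -13
  a_6 = 1·-13 + 1·-6 + -1·-8 = -11
  a_7 = 1·-11 + 1·-13 + -1·-6 = -18
  a_8 = 1·-18 + 1·-11 + -1·-13 = -16
  a_9 = 1·-16 + 1·-18 + -1·-11 = -23

1,1,-1 ; -23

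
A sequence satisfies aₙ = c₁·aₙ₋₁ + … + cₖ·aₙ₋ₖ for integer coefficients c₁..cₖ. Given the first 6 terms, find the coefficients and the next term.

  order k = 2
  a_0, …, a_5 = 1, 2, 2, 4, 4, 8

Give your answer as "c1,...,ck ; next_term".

0,2 ; 8

  a_2 = 0·2 + 2·1 = 2
  a_3 = 0·2 + 2·2 = 4
  a_4 = 0·4 + 2·2 = 4
  a_5 = 0·4 + 2·4 = 8
  a_6 = 0·8 + 2·4 = 8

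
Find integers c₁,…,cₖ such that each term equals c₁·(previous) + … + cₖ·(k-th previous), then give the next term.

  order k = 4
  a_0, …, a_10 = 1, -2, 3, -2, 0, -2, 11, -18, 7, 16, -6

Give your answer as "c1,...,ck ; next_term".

-2,-3,-2,1 ; -68

  a_4 = -2·-2 + -3·3 + -2·-2 + 1·1 = 0
  a_5 = -2·0 + -3·-2 + -2·3 + 1·-2 = -2
  a_6 = -2·-2 + -3·0 + -2·-2 + 1·3 = 11
  a_7 = -2·11 + -3·-2 + -2·0 + 1·-2 = -18
  a_8 = -2·-18 + -3·11 + -2·-2 + 1·0 = 7
  a_9 = -2·7 + -3·-18 + -2·11 + 1·-2 = 16
  a_10 = -2·16 + -3·7 + -2·-18 + 1·11 = -6
  a_11 = -2·-6 + -3·16 + -2·7 + 1·-18 = -68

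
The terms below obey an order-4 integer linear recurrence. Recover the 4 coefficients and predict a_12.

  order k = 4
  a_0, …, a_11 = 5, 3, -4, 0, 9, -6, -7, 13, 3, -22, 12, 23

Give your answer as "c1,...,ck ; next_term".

  a_4 = -1·0 + -1·-4 + 0·3 + 1·5 = 9
  a_5 = -1·9 + -1·0 + 0·-4 + 1·3 = -6
  a_6 = -1·-6 + -1·9 + 0·0 + 1·-4 = -7
  a_7 = -1·-7 + -1·-6 + 0·9 + 1·0 = 13
  a_8 = -1·13 + -1·-7 + 0·-6 + 1·9 = 3
  a_9 = -1·3 + -1·13 + 0·-7 + 1·-6 = -22
  a_10 = -1·-22 + -1·3 + 0·13 + 1·-7 = 12
  a_11 = -1·12 + -1·-22 + 0·3 + 1·13 = 23
  a_12 = -1·23 + -1·12 + 0·-22 + 1·3 = -32

-1,-1,0,1 ; -32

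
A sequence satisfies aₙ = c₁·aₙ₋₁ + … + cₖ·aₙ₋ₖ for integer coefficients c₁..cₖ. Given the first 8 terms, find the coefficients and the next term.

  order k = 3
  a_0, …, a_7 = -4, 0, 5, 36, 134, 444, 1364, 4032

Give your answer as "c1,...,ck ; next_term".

  a_3 = 4·5 + -2·0 + -4·-4 = 36
  a_4 = 4·36 + -2·5 + -4·0 = 134
  a_5 = 4·134 + -2·36 + -4·5 = 444
  a_6 = 4·444 + -2·134 + -4·36 = 1364
  a_7 = 4·1364 + -2·444 + -4·134 = 4032
  a_8 = 4·4032 + -2·1364 + -4·444 = 11624

4,-2,-4 ; 11624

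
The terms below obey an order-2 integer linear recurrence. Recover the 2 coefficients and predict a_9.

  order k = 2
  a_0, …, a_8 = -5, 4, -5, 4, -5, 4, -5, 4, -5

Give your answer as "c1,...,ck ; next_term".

  a_2 = 0·4 + 1·-5 = -5
  a_3 = 0·-5 + 1·4 = 4
  a_4 = 0·4 + 1·-5 = -5
  a_5 = 0·-5 + 1·4 = 4
  a_6 = 0·4 + 1·-5 = -5
  a_7 = 0·-5 + 1·4 = 4
  a_8 = 0·4 + 1·-5 = -5
  a_9 = 0·-5 + 1·4 = 4

0,1 ; 4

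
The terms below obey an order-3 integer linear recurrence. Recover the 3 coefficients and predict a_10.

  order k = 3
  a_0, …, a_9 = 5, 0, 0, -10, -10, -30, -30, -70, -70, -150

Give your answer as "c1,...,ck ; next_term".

  a_3 = 1·0 + 2·0 + -2·5 = -10
  a_4 = 1·-10 + 2·0 + -2·0 = -10
  a_5 = 1·-10 + 2·-10 + -2·0 = -30
  a_6 = 1·-30 + 2·-10 + -2·-10 = -30
  a_7 = 1·-30 + 2·-30 + -2·-10 = -70
  a_8 = 1·-70 + 2·-30 + -2·-30 = -70
  a_9 = 1·-70 + 2·-70 + -2·-30 = -150
  a_10 = 1·-150 + 2·-70 + -2·-70 = -150

1,2,-2 ; -150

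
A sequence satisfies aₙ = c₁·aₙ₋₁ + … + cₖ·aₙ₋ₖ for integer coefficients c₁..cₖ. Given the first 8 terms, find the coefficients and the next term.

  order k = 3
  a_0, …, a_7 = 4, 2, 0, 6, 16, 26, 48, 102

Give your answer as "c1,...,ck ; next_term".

2,-1,2 ; 208

  a_3 = 2·0 + -1·2 + 2·4 = 6
  a_4 = 2·6 + -1·0 + 2·2 = 16
  a_5 = 2·16 + -1·6 + 2·0 = 26
  a_6 = 2·26 + -1·16 + 2·6 = 48
  a_7 = 2·48 + -1·26 + 2·16 = 102
  a_8 = 2·102 + -1·48 + 2·26 = 208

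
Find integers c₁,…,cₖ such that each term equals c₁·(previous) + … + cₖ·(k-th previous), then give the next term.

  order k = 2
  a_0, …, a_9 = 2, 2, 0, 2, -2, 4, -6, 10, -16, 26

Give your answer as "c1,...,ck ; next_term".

  a_2 = -1·2 + 1·2 = 0
  a_3 = -1·0 + 1·2 = 2
  a_4 = -1·2 + 1·0 = -2
  a_5 = -1·-2 + 1·2 = 4
  a_6 = -1·4 + 1·-2 = -6
  a_7 = -1·-6 + 1·4 = 10
  a_8 = -1·10 + 1·-6 = -16
  a_9 = -1·-16 + 1·10 = 26
  a_10 = -1·26 + 1·-16 = -42

-1,1 ; -42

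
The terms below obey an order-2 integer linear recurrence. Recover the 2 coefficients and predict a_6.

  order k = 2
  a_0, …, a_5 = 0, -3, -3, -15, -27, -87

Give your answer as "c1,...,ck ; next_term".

  a_2 = 1·-3 + 4·0 = -3
  a_3 = 1·-3 + 4·-3 = -15
  a_4 = 1·-15 + 4·-3 = -27
  a_5 = 1·-27 + 4·-15 = -87
  a_6 = 1·-87 + 4·-27 = -195

1,4 ; -195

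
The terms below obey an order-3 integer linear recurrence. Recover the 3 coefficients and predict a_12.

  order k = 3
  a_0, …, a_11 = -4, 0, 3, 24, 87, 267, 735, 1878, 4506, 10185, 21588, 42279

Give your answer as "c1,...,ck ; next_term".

  a_3 = 4·3 + -3·0 + -3·-4 = 24
  a_4 = 4·24 + -3·3 + -3·0 = 87
  a_5 = 4·87 + -3·24 + -3·3 = 267
  a_6 = 4·267 + -3·87 + -3·24 = 735
  a_7 = 4·735 + -3·267 + -3·87 = 1878
  a_8 = 4·1878 + -3·735 + -3·267 = 4506
  a_9 = 4·4506 + -3·1878 + -3·735 = 10185
  a_10 = 4·10185 + -3·4506 + -3·1878 = 21588
  a_11 = 4·21588 + -3·10185 + -3·4506 = 42279
  a_12 = 4·42279 + -3·21588 + -3·10185 = 73797

4,-3,-3 ; 73797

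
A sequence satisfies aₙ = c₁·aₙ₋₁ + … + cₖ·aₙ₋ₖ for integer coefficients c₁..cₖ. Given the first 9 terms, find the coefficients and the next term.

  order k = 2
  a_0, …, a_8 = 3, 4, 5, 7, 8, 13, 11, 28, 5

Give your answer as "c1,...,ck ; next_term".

  a_2 = -1·4 + 3·3 = 5
  a_3 = -1·5 + 3·4 = 7
  a_4 = -1·7 + 3·5 = 8
  a_5 = -1·8 + 3·7 = 13
  a_6 = -1·13 + 3·8 = 11
  a_7 = -1·11 + 3·13 = 28
  a_8 = -1·28 + 3·11 = 5
  a_9 = -1·5 + 3·28 = 79

-1,3 ; 79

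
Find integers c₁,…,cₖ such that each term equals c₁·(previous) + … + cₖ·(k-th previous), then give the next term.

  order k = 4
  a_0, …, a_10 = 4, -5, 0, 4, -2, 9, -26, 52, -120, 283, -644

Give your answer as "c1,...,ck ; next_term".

-2,0,-2,-1 ; 1476

  a_4 = -2·4 + 0·0 + -2·-5 + -1·4 = -2
  a_5 = -2·-2 + 0·4 + -2·0 + -1·-5 = 9
  a_6 = -2·9 + 0·-2 + -2·4 + -1·0 = -26
  a_7 = -2·-26 + 0·9 + -2·-2 + -1·4 = 52
  a_8 = -2·52 + 0·-26 + -2·9 + -1·-2 = -120
  a_9 = -2·-120 + 0·52 + -2·-26 + -1·9 = 283
  a_10 = -2·283 + 0·-120 + -2·52 + -1·-26 = -644
  a_11 = -2·-644 + 0·283 + -2·-120 + -1·52 = 1476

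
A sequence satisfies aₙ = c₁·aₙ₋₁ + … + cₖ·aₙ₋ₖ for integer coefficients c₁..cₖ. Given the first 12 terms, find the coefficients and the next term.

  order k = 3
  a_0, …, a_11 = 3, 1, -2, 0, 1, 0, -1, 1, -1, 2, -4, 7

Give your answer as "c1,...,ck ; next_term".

-2,-1,-1 ; -12

  a_3 = -2·-2 + -1·1 + -1·3 = 0
  a_4 = -2·0 + -1·-2 + -1·1 = 1
  a_5 = -2·1 + -1·0 + -1·-2 = 0
  a_6 = -2·0 + -1·1 + -1·0 = -1
  a_7 = -2·-1 + -1·0 + -1·1 = 1
  a_8 = -2·1 + -1·-1 + -1·0 = -1
  a_9 = -2·-1 + -1·1 + -1·-1 = 2
  a_10 = -2·2 + -1·-1 + -1·1 = -4
  a_11 = -2·-4 + -1·2 + -1·-1 = 7
  a_12 = -2·7 + -1·-4 + -1·2 = -12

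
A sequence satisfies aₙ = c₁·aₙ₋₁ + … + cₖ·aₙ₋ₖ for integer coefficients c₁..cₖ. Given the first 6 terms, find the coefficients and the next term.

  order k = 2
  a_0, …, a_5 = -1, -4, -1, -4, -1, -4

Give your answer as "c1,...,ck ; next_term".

  a_2 = 0·-4 + 1·-1 = -1
  a_3 = 0·-1 + 1·-4 = -4
  a_4 = 0·-4 + 1·-1 = -1
  a_5 = 0·-1 + 1·-4 = -4
  a_6 = 0·-4 + 1·-1 = -1

0,1 ; -1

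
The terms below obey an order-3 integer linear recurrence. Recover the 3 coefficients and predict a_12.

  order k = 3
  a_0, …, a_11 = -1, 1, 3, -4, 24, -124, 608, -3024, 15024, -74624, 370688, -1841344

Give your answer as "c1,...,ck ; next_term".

  a_3 = -4·3 + 4·1 + -4·-1 = -4
  a_4 = -4·-4 + 4·3 + -4·1 = 24
  a_5 = -4·24 + 4·-4 + -4·3 = -124
  a_6 = -4·-124 + 4·24 + -4·-4 = 608
  a_7 = -4·608 + 4·-124 + -4·24 = -3024
  a_8 = -4·-3024 + 4·608 + -4·-124 = 15024
  a_9 = -4·15024 + 4·-3024 + -4·608 = -74624
  a_10 = -4·-74624 + 4·15024 + -4·-3024 = 370688
  a_11 = -4·370688 + 4·-74624 + -4·15024 = -1841344
  a_12 = -4·-1841344 + 4·370688 + -4·-74624 = 9146624

-4,4,-4 ; 9146624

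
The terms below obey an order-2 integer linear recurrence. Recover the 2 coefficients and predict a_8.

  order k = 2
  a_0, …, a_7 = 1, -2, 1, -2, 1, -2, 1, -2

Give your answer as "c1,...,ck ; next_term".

  a_2 = 0·-2 + 1·1 = 1
  a_3 = 0·1 + 1·-2 = -2
  a_4 = 0·-2 + 1·1 = 1
  a_5 = 0·1 + 1·-2 = -2
  a_6 = 0·-2 + 1·1 = 1
  a_7 = 0·1 + 1·-2 = -2
  a_8 = 0·-2 + 1·1 = 1

0,1 ; 1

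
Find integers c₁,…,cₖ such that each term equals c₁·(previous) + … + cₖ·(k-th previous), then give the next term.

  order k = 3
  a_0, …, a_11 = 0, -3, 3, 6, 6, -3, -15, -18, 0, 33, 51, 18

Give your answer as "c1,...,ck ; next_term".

  a_3 = 1·3 + -1·-3 + -1·0 = 6
  a_4 = 1·6 + -1·3 + -1·-3 = 6
  a_5 = 1·6 + -1·6 + -1·3 = -3
  a_6 = 1·-3 + -1·6 + -1·6 = -15
  a_7 = 1·-15 + -1·-3 + -1·6 = -18
  a_8 = 1·-18 + -1·-15 + -1·-3 = 0
  a_9 = 1·0 + -1·-18 + -1·-15 = 33
  a_10 = 1·33 + -1·0 + -1·-18 = 51
  a_11 = 1·51 + -1·33 + -1·0 = 18
  a_12 = 1·18 + -1·51 + -1·33 = -66

1,-1,-1 ; -66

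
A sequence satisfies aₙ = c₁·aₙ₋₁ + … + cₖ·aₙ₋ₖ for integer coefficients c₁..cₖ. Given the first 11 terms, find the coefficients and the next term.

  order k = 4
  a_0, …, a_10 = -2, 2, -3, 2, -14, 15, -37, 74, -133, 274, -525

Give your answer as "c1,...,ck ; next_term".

0,2,-3,1 ; 1021

  a_4 = 0·2 + 2·-3 + -3·2 + 1·-2 = -14
  a_5 = 0·-14 + 2·2 + -3·-3 + 1·2 = 15
  a_6 = 0·15 + 2·-14 + -3·2 + 1·-3 = -37
  a_7 = 0·-37 + 2·15 + -3·-14 + 1·2 = 74
  a_8 = 0·74 + 2·-37 + -3·15 + 1·-14 = -133
  a_9 = 0·-133 + 2·74 + -3·-37 + 1·15 = 274
  a_10 = 0·274 + 2·-133 + -3·74 + 1·-37 = -525
  a_11 = 0·-525 + 2·274 + -3·-133 + 1·74 = 1021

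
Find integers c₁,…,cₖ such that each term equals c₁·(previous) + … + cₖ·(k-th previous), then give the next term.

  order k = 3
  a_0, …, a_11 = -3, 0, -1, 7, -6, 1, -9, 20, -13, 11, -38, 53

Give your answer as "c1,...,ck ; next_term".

-1,-1,-2 ; -37

  a_3 = -1·-1 + -1·0 + -2·-3 = 7
  a_4 = -1·7 + -1·-1 + -2·0 = -6
  a_5 = -1·-6 + -1·7 + -2·-1 = 1
  a_6 = -1·1 + -1·-6 + -2·7 = -9
  a_7 = -1·-9 + -1·1 + -2·-6 = 20
  a_8 = -1·20 + -1·-9 + -2·1 = -13
  a_9 = -1·-13 + -1·20 + -2·-9 = 11
  a_10 = -1·11 + -1·-13 + -2·20 = -38
  a_11 = -1·-38 + -1·11 + -2·-13 = 53
  a_12 = -1·53 + -1·-38 + -2·11 = -37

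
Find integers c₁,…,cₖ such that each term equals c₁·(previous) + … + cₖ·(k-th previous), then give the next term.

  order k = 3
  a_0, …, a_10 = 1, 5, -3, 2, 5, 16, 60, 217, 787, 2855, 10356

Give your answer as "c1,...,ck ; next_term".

3,2,1 ; 37565

  a_3 = 3·-3 + 2·5 + 1·1 = 2
  a_4 = 3·2 + 2·-3 + 1·5 = 5
  a_5 = 3·5 + 2·2 + 1·-3 = 16
  a_6 = 3·16 + 2·5 + 1·2 = 60
  a_7 = 3·60 + 2·16 + 1·5 = 217
  a_8 = 3·217 + 2·60 + 1·16 = 787
  a_9 = 3·787 + 2·217 + 1·60 = 2855
  a_10 = 3·2855 + 2·787 + 1·217 = 10356
  a_11 = 3·10356 + 2·2855 + 1·787 = 37565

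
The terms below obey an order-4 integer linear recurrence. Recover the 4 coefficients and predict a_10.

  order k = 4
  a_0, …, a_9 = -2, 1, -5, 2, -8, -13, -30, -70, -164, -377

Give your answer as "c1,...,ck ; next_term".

  a_4 = 1·2 + 2·-5 + 2·1 + 1·-2 = -8
  a_5 = 1·-8 + 2·2 + 2·-5 + 1·1 = -13
  a_6 = 1·-13 + 2·-8 + 2·2 + 1·-5 = -30
  a_7 = 1·-30 + 2·-13 + 2·-8 + 1·2 = -70
  a_8 = 1·-70 + 2·-30 + 2·-13 + 1·-8 = -164
  a_9 = 1·-164 + 2·-70 + 2·-30 + 1·-13 = -377
  a_10 = 1·-377 + 2·-164 + 2·-70 + 1·-30 = -875

1,2,2,1 ; -875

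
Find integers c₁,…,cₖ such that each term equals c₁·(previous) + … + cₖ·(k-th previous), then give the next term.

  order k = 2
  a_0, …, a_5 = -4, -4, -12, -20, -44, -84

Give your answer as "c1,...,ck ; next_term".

  a_2 = 1·-4 + 2·-4 = -12
  a_3 = 1·-12 + 2·-4 = -20
  a_4 = 1·-20 + 2·-12 = -44
  a_5 = 1·-44 + 2·-20 = -84
  a_6 = 1·-84 + 2·-44 = -172

1,2 ; -172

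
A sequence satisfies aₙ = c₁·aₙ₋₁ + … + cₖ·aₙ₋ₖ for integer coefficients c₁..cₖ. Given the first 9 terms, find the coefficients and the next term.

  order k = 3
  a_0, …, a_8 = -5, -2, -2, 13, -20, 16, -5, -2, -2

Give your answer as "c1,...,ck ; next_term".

-2,-2,-1 ; 13

  a_3 = -2·-2 + -2·-2 + -1·-5 = 13
  a_4 = -2·13 + -2·-2 + -1·-2 = -20
  a_5 = -2·-20 + -2·13 + -1·-2 = 16
  a_6 = -2·16 + -2·-20 + -1·13 = -5
  a_7 = -2·-5 + -2·16 + -1·-20 = -2
  a_8 = -2·-2 + -2·-5 + -1·16 = -2
  a_9 = -2·-2 + -2·-2 + -1·-5 = 13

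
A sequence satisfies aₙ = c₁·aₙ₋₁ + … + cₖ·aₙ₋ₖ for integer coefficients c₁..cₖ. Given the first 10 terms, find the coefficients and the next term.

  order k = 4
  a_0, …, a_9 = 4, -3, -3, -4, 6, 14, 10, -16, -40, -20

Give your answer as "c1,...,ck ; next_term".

  a_4 = 2·-4 + -2·-3 + 0·-3 + 2·4 = 6
  a_5 = 2·6 + -2·-4 + 0·-3 + 2·-3 = 14
  a_6 = 2·14 + -2·6 + 0·-4 + 2·-3 = 10
  a_7 = 2·10 + -2·14 + 0·6 + 2·-4 = -16
  a_8 = 2·-16 + -2·10 + 0·14 + 2·6 = -40
  a_9 = 2·-40 + -2·-16 + 0·10 + 2·14 = -20
  a_10 = 2·-20 + -2·-40 + 0·-16 + 2·10 = 60

2,-2,0,2 ; 60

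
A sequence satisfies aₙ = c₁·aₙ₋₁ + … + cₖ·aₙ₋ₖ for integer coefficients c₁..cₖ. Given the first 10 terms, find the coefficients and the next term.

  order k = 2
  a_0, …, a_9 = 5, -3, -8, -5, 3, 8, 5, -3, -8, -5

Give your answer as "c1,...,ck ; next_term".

  a_2 = 1·-3 + -1·5 = -8
  a_3 = 1·-8 + -1·-3 = -5
  a_4 = 1·-5 + -1·-8 = 3
  a_5 = 1·3 + -1·-5 = 8
  a_6 = 1·8 + -1·3 = 5
  a_7 = 1·5 + -1·8 = -3
  a_8 = 1·-3 + -1·5 = -8
  a_9 = 1·-8 + -1·-3 = -5
  a_10 = 1·-5 + -1·-8 = 3

1,-1 ; 3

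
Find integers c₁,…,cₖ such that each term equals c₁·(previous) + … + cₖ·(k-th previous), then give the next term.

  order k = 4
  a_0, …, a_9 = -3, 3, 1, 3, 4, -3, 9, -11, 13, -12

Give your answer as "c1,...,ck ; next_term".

-1,1,1,-1 ; 5

  a_4 = -1·3 + 1·1 + 1·3 + -1·-3 = 4
  a_5 = -1·4 + 1·3 + 1·1 + -1·3 = -3
  a_6 = -1·-3 + 1·4 + 1·3 + -1·1 = 9
  a_7 = -1·9 + 1·-3 + 1·4 + -1·3 = -11
  a_8 = -1·-11 + 1·9 + 1·-3 + -1·4 = 13
  a_9 = -1·13 + 1·-11 + 1·9 + -1·-3 = -12
  a_10 = -1·-12 + 1·13 + 1·-11 + -1·9 = 5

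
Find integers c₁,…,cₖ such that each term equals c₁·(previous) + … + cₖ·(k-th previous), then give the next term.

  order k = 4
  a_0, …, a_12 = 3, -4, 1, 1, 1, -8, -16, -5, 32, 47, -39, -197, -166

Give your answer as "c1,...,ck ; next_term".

2,-3,1,2 ; 314

  a_4 = 2·1 + -3·1 + 1·-4 + 2·3 = 1
  a_5 = 2·1 + -3·1 + 1·1 + 2·-4 = -8
  a_6 = 2·-8 + -3·1 + 1·1 + 2·1 = -16
  a_7 = 2·-16 + -3·-8 + 1·1 + 2·1 = -5
  a_8 = 2·-5 + -3·-16 + 1·-8 + 2·1 = 32
  a_9 = 2·32 + -3·-5 + 1·-16 + 2·-8 = 47
  a_10 = 2·47 + -3·32 + 1·-5 + 2·-16 = -39
  a_11 = 2·-39 + -3·47 + 1·32 + 2·-5 = -197
  a_12 = 2·-197 + -3·-39 + 1·47 + 2·32 = -166
  a_13 = 2·-166 + -3·-197 + 1·-39 + 2·47 = 314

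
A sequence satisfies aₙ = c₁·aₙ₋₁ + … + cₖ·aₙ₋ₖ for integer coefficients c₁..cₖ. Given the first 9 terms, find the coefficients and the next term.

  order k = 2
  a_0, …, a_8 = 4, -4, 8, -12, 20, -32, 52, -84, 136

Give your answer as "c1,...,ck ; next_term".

-1,1 ; -220

  a_2 = -1·-4 + 1·4 = 8
  a_3 = -1·8 + 1·-4 = -12
  a_4 = -1·-12 + 1·8 = 20
  a_5 = -1·20 + 1·-12 = -32
  a_6 = -1·-32 + 1·20 = 52
  a_7 = -1·52 + 1·-32 = -84
  a_8 = -1·-84 + 1·52 = 136
  a_9 = -1·136 + 1·-84 = -220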